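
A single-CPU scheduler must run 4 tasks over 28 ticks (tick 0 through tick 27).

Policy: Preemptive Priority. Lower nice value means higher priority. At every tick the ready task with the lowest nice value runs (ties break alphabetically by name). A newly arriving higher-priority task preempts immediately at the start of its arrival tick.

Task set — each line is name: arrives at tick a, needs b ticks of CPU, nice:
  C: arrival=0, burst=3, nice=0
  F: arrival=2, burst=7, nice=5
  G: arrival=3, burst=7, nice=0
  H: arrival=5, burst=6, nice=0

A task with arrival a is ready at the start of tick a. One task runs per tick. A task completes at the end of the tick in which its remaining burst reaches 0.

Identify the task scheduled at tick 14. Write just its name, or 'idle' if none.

t=0: ready={C} → run C
t=1: ready={C} → run C
t=2: ready={C,F} → run C
t=3: ready={F,G} → run G
t=4: ready={F,G} → run G
t=5: ready={F,G,H} → run G
t=6: ready={F,G,H} → run G
t=7: ready={F,G,H} → run G
t=8: ready={F,G,H} → run G
t=9: ready={F,G,H} → run G
t=10: ready={F,H} → run H
t=11: ready={F,H} → run H
t=12: ready={F,H} → run H
t=13: ready={F,H} → run H
t=14: ready={F,H} → run H
t=15: ready={F,H} → run H
t=16: ready={F} → run F
t=17: ready={F} → run F
t=18: ready={F} → run F
t=19: ready={F} → run F
t=20: ready={F} → run F
t=21: ready={F} → run F
t=22: ready={F} → run F
t=23: (idle)
t=24: (idle)
t=25: (idle)
t=26: (idle)
t=27: (idle)

running at tick 14 = H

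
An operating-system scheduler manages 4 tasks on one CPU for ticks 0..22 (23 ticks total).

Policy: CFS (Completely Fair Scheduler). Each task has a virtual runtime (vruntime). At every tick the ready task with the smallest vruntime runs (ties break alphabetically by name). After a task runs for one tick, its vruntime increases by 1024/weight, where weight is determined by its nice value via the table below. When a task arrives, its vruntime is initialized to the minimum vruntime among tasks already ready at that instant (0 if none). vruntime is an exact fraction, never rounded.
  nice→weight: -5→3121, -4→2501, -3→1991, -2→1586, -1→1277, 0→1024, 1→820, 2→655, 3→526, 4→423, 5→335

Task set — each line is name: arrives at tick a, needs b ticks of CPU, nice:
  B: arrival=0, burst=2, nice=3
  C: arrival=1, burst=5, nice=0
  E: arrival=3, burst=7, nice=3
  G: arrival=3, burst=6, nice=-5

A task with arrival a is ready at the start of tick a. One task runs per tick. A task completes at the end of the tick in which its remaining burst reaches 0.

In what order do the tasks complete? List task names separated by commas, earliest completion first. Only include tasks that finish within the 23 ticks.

completion order = B, G, C, E

t=0: vr[B=0] → run B
t=1: vr[B=512/263 C=512/263] → run B
t=2: vr[C=512/263] → run C
t=3: vr[C=775/263 E=775/263 G=775/263] → run C
t=4: vr[C=1038/263 E=775/263 G=775/263] → run E
t=5: vr[C=1038/263 E=1287/263 G=775/263] → run G
t=6: vr[C=1038/263 E=1287/263 G=2688087/820823] → run G
t=7: vr[C=1038/263 E=1287/263 G=2957399/820823] → run G
t=8: vr[C=1038/263 E=1287/263 G=3226711/820823] → run G
t=9: vr[C=1038/263 E=1287/263 G=3496023/820823] → run C
t=10: vr[C=1301/263 E=1287/263 G=3496023/820823] → run G
t=11: vr[C=1301/263 E=1287/263 G=3765335/820823] → run G
t=12: vr[C=1301/263 E=1287/263] → run E
t=13: vr[C=1301/263 E=1799/263] → run C
t=14: vr[C=1564/263 E=1799/263] → run C
t=15: vr[E=1799/263] → run E
t=16: vr[E=2311/263] → run E
t=17: vr[E=2823/263] → run E
t=18: vr[E=3335/263] → run E
t=19: vr[E=3847/263] → run E
t=20: (idle)
t=21: (idle)
t=22: (idle)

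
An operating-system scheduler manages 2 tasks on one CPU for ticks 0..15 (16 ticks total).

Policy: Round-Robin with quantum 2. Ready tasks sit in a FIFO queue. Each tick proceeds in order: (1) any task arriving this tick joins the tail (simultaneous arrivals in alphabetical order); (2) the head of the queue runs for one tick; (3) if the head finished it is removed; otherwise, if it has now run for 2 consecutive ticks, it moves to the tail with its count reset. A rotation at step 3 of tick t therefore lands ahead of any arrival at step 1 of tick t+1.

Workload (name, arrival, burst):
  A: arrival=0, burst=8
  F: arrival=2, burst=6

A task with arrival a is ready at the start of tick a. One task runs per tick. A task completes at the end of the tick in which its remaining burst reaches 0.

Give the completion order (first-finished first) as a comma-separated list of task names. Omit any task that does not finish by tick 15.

t=0: queue=[A] q_used=0 → run A
t=1: queue=[A] q_used=1 → run A
t=2: queue=[A,F] q_used=0 → run A
t=3: queue=[A,F] q_used=1 → run A
t=4: queue=[F,A] q_used=0 → run F
t=5: queue=[F,A] q_used=1 → run F
t=6: queue=[A,F] q_used=0 → run A
t=7: queue=[A,F] q_used=1 → run A
t=8: queue=[F,A] q_used=0 → run F
t=9: queue=[F,A] q_used=1 → run F
t=10: queue=[A,F] q_used=0 → run A
t=11: queue=[A,F] q_used=1 → run A
t=12: queue=[F] q_used=0 → run F
t=13: queue=[F] q_used=1 → run F
t=14: (idle)
t=15: (idle)

completion order = A, F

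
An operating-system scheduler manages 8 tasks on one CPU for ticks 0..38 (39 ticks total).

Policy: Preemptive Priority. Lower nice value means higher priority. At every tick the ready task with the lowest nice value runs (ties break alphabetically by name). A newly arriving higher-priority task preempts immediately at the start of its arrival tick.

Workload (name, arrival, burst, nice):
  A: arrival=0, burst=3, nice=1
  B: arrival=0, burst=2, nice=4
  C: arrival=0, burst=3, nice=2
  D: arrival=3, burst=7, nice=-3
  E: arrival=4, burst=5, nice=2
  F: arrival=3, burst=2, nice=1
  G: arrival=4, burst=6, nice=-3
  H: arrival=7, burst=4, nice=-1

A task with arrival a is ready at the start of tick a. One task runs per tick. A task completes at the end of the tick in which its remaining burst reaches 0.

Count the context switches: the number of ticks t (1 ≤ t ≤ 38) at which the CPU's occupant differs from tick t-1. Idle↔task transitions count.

context switches = 8

t=0: ready={A,B,C} → run A
t=1: ready={A,B,C} → run A
t=2: ready={A,B,C} → run A
t=3: ready={B,C,D,F} → run D
t=4: ready={B,C,D,E,F,G} → run D
t=5: ready={B,C,D,E,F,G} → run D
t=6: ready={B,C,D,E,F,G} → run D
t=7: ready={B,C,D,E,F,G,H} → run D
t=8: ready={B,C,D,E,F,G,H} → run D
t=9: ready={B,C,D,E,F,G,H} → run D
t=10: ready={B,C,E,F,G,H} → run G
t=11: ready={B,C,E,F,G,H} → run G
t=12: ready={B,C,E,F,G,H} → run G
t=13: ready={B,C,E,F,G,H} → run G
t=14: ready={B,C,E,F,G,H} → run G
t=15: ready={B,C,E,F,G,H} → run G
t=16: ready={B,C,E,F,H} → run H
t=17: ready={B,C,E,F,H} → run H
t=18: ready={B,C,E,F,H} → run H
t=19: ready={B,C,E,F,H} → run H
t=20: ready={B,C,E,F} → run F
t=21: ready={B,C,E,F} → run F
t=22: ready={B,C,E} → run C
t=23: ready={B,C,E} → run C
t=24: ready={B,C,E} → run C
t=25: ready={B,E} → run E
t=26: ready={B,E} → run E
t=27: ready={B,E} → run E
t=28: ready={B,E} → run E
t=29: ready={B,E} → run E
t=30: ready={B} → run B
t=31: ready={B} → run B
t=32: (idle)
t=33: (idle)
t=34: (idle)
t=35: (idle)
t=36: (idle)
t=37: (idle)
t=38: (idle)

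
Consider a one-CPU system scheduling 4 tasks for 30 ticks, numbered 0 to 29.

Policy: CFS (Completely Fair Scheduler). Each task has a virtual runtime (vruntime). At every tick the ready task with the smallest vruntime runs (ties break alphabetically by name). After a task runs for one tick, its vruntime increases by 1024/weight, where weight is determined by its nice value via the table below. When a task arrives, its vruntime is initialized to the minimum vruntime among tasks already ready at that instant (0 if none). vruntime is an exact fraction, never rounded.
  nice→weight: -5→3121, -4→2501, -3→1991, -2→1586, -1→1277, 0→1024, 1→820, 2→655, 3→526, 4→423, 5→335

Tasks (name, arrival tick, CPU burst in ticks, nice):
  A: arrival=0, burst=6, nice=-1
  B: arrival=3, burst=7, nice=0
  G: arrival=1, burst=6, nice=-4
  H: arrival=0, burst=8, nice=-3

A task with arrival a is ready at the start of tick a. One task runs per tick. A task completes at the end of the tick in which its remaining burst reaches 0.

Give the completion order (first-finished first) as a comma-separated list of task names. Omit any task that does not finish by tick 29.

t=0: vr[A=0 H=0] → run A
t=1: vr[A=1024/1277 G=0 H=0] → run G
t=2: vr[A=1024/1277 G=1024/2501 H=0] → run H
t=3: vr[A=1024/1277 B=1024/2501 G=1024/2501 H=1024/1991] → run B
t=4: vr[A=1024/1277 B=3525/2501 G=1024/2501 H=1024/1991] → run G
t=5: vr[A=1024/1277 B=3525/2501 G=2048/2501 H=1024/1991] → run H
t=6: vr[A=1024/1277 B=3525/2501 G=2048/2501 H=2048/1991] → run A
t=7: vr[A=2048/1277 B=3525/2501 G=2048/2501 H=2048/1991] → run G
t=8: vr[A=2048/1277 B=3525/2501 G=3072/2501 H=2048/1991] → run H
t=9: vr[A=2048/1277 B=3525/2501 G=3072/2501 H=3072/1991] → run G
t=10: vr[A=2048/1277 B=3525/2501 G=4096/2501 H=3072/1991] → run B
t=11: vr[A=2048/1277 B=6026/2501 G=4096/2501 H=3072/1991] → run H
t=12: vr[A=2048/1277 B=6026/2501 G=4096/2501 H=4096/1991] → run A
t=13: vr[A=3072/1277 B=6026/2501 G=4096/2501 H=4096/1991] → run G
t=14: vr[A=3072/1277 B=6026/2501 G=5120/2501 H=4096/1991] → run G
t=15: vr[A=3072/1277 B=6026/2501 H=4096/1991] → run H
t=16: vr[A=3072/1277 B=6026/2501 H=5120/1991] → run A
t=17: vr[A=4096/1277 B=6026/2501 H=5120/1991] → run B
t=18: vr[A=4096/1277 B=8527/2501 H=5120/1991] → run H
t=19: vr[A=4096/1277 B=8527/2501 H=6144/1991] → run H
t=20: vr[A=4096/1277 B=8527/2501 H=7168/1991] → run A
t=21: vr[A=5120/1277 B=8527/2501 H=7168/1991] → run B
t=22: vr[A=5120/1277 B=11028/2501 H=7168/1991] → run H
t=23: vr[A=5120/1277 B=11028/2501] → run A
t=24: vr[B=11028/2501] → run B
t=25: vr[B=13529/2501] → run B
t=26: vr[B=16030/2501] → run B
t=27: (idle)
t=28: (idle)
t=29: (idle)

completion order = G, H, A, B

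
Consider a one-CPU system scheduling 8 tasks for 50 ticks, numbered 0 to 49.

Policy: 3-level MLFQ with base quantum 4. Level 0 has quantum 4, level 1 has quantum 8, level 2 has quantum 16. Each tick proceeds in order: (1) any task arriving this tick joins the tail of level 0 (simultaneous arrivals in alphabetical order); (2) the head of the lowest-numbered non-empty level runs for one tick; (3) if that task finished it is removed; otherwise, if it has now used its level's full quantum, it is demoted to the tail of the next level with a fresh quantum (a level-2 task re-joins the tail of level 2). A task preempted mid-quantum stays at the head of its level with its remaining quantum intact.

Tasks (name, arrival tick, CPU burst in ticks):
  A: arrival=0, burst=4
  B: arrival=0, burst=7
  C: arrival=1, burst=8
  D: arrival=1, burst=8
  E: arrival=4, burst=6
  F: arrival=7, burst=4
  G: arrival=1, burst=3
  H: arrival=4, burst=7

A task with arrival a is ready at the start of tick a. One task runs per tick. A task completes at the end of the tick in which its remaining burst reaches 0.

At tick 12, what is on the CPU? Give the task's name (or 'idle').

running at tick 12 = D

t=0: L0/L1/L2 = AB/-/- → run A
t=1: L0/L1/L2 = ABCDG/-/- → run A
t=2: L0/L1/L2 = ABCDG/-/- → run A
t=3: L0/L1/L2 = ABCDG/-/- → run A
t=4: L0/L1/L2 = BCDGEH/-/- → run B
t=5: L0/L1/L2 = BCDGEH/-/- → run B
t=6: L0/L1/L2 = BCDGEH/-/- → run B
t=7: L0/L1/L2 = BCDGEHF/-/- → run B
t=8: L0/L1/L2 = CDGEHF/B/- → run C
t=9: L0/L1/L2 = CDGEHF/B/- → run C
t=10: L0/L1/L2 = CDGEHF/B/- → run C
t=11: L0/L1/L2 = CDGEHF/B/- → run C
t=12: L0/L1/L2 = DGEHF/BC/- → run D
t=13: L0/L1/L2 = DGEHF/BC/- → run D
t=14: L0/L1/L2 = DGEHF/BC/- → run D
t=15: L0/L1/L2 = DGEHF/BC/- → run D
t=16: L0/L1/L2 = GEHF/BCD/- → run G
t=17: L0/L1/L2 = GEHF/BCD/- → run G
t=18: L0/L1/L2 = GEHF/BCD/- → run G
t=19: L0/L1/L2 = EHF/BCD/- → run E
t=20: L0/L1/L2 = EHF/BCD/- → run E
t=21: L0/L1/L2 = EHF/BCD/- → run E
t=22: L0/L1/L2 = EHF/BCD/- → run E
t=23: L0/L1/L2 = HF/BCDE/- → run H
t=24: L0/L1/L2 = HF/BCDE/- → run H
t=25: L0/L1/L2 = HF/BCDE/- → run H
t=26: L0/L1/L2 = HF/BCDE/- → run H
t=27: L0/L1/L2 = F/BCDEH/- → run F
t=28: L0/L1/L2 = F/BCDEH/- → run F
t=29: L0/L1/L2 = F/BCDEH/- → run F
t=30: L0/L1/L2 = F/BCDEH/- → run F
t=31: L0/L1/L2 = -/BCDEH/- → run B
t=32: L0/L1/L2 = -/BCDEH/- → run B
t=33: L0/L1/L2 = -/BCDEH/- → run B
t=34: L0/L1/L2 = -/CDEH/- → run C
t=35: L0/L1/L2 = -/CDEH/- → run C
t=36: L0/L1/L2 = -/CDEH/- → run C
t=37: L0/L1/L2 = -/CDEH/- → run C
t=38: L0/L1/L2 = -/DEH/- → run D
t=39: L0/L1/L2 = -/DEH/- → run D
t=40: L0/L1/L2 = -/DEH/- → run D
t=41: L0/L1/L2 = -/DEH/- → run D
t=42: L0/L1/L2 = -/EH/- → run E
t=43: L0/L1/L2 = -/EH/- → run E
t=44: L0/L1/L2 = -/H/- → run H
t=45: L0/L1/L2 = -/H/- → run H
t=46: L0/L1/L2 = -/H/- → run H
t=47: (idle)
t=48: (idle)
t=49: (idle)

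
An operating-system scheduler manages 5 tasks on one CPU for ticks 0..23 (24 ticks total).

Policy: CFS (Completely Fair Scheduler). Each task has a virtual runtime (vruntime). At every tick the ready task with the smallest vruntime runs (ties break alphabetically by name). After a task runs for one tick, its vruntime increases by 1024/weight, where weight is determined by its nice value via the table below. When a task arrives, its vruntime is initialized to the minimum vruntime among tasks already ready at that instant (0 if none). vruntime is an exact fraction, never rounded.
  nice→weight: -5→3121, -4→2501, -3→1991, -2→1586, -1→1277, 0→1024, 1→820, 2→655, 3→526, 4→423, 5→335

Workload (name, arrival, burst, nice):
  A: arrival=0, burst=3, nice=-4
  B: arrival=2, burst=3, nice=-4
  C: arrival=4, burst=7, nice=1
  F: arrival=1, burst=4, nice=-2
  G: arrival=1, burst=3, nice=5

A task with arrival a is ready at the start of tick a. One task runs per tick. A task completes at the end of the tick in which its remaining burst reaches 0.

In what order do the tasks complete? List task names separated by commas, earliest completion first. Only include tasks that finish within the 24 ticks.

t=0: vr[A=0] → run A
t=1: vr[A=1024/2501 F=1024/2501 G=1024/2501] → run A
t=2: vr[A=2048/2501 B=1024/2501 F=1024/2501 G=1024/2501] → run B
t=3: vr[A=2048/2501 B=2048/2501 F=1024/2501 G=1024/2501] → run F
t=4: vr[A=2048/2501 B=2048/2501 C=1024/2501 F=34304/32513 G=1024/2501] → run C
t=5: vr[A=2048/2501 B=2048/2501 C=20736/12505 F=34304/32513 G=1024/2501] → run G
t=6: vr[A=2048/2501 B=2048/2501 C=20736/12505 F=34304/32513 G=2904064/837835] → run A
t=7: vr[B=2048/2501 C=20736/12505 F=34304/32513 G=2904064/837835] → run B
t=8: vr[B=3072/2501 C=20736/12505 F=34304/32513 G=2904064/837835] → run F
t=9: vr[B=3072/2501 C=20736/12505 F=55296/32513 G=2904064/837835] → run B
t=10: vr[C=20736/12505 F=55296/32513 G=2904064/837835] → run C
t=11: vr[C=36352/12505 F=55296/32513 G=2904064/837835] → run F
t=12: vr[C=36352/12505 F=76288/32513 G=2904064/837835] → run F
t=13: vr[C=36352/12505 G=2904064/837835] → run C
t=14: vr[C=51968/12505 G=2904064/837835] → run G
t=15: vr[C=51968/12505 G=5465088/837835] → run C
t=16: vr[C=67584/12505 G=5465088/837835] → run C
t=17: vr[C=16640/2501 G=5465088/837835] → run G
t=18: vr[C=16640/2501] → run C
t=19: vr[C=98816/12505] → run C
t=20: (idle)
t=21: (idle)
t=22: (idle)
t=23: (idle)

completion order = A, B, F, G, C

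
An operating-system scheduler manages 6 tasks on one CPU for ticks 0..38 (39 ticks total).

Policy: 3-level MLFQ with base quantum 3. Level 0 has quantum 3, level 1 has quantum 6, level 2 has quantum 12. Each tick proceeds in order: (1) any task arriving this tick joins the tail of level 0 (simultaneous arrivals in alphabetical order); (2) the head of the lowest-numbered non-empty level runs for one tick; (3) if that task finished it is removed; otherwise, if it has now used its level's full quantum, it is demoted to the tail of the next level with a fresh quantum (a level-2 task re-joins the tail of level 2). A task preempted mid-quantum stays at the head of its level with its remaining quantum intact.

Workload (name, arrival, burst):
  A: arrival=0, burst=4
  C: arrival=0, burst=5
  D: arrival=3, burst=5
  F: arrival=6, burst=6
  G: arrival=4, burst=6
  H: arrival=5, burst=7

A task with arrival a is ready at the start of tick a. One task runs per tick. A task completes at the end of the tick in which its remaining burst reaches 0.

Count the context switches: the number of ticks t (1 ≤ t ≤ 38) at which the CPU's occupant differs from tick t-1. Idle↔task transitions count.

t=0: L0/L1/L2 = AC/-/- → run A
t=1: L0/L1/L2 = AC/-/- → run A
t=2: L0/L1/L2 = AC/-/- → run A
t=3: L0/L1/L2 = CD/A/- → run C
t=4: L0/L1/L2 = CDG/A/- → run C
t=5: L0/L1/L2 = CDGH/A/- → run C
t=6: L0/L1/L2 = DGHF/AC/- → run D
t=7: L0/L1/L2 = DGHF/AC/- → run D
t=8: L0/L1/L2 = DGHF/AC/- → run D
t=9: L0/L1/L2 = GHF/ACD/- → run G
t=10: L0/L1/L2 = GHF/ACD/- → run G
t=11: L0/L1/L2 = GHF/ACD/- → run G
t=12: L0/L1/L2 = HF/ACDG/- → run H
t=13: L0/L1/L2 = HF/ACDG/- → run H
t=14: L0/L1/L2 = HF/ACDG/- → run H
t=15: L0/L1/L2 = F/ACDGH/- → run F
t=16: L0/L1/L2 = F/ACDGH/- → run F
t=17: L0/L1/L2 = F/ACDGH/- → run F
t=18: L0/L1/L2 = -/ACDGHF/- → run A
t=19: L0/L1/L2 = -/CDGHF/- → run C
t=20: L0/L1/L2 = -/CDGHF/- → run C
t=21: L0/L1/L2 = -/DGHF/- → run D
t=22: L0/L1/L2 = -/DGHF/- → run D
t=23: L0/L1/L2 = -/GHF/- → run G
t=24: L0/L1/L2 = -/GHF/- → run G
t=25: L0/L1/L2 = -/GHF/- → run G
t=26: L0/L1/L2 = -/HF/- → run H
t=27: L0/L1/L2 = -/HF/- → run H
t=28: L0/L1/L2 = -/HF/- → run H
t=29: L0/L1/L2 = -/HF/- → run H
t=30: L0/L1/L2 = -/F/- → run F
t=31: L0/L1/L2 = -/F/- → run F
t=32: L0/L1/L2 = -/F/- → run F
t=33: (idle)
t=34: (idle)
t=35: (idle)
t=36: (idle)
t=37: (idle)
t=38: (idle)

context switches = 12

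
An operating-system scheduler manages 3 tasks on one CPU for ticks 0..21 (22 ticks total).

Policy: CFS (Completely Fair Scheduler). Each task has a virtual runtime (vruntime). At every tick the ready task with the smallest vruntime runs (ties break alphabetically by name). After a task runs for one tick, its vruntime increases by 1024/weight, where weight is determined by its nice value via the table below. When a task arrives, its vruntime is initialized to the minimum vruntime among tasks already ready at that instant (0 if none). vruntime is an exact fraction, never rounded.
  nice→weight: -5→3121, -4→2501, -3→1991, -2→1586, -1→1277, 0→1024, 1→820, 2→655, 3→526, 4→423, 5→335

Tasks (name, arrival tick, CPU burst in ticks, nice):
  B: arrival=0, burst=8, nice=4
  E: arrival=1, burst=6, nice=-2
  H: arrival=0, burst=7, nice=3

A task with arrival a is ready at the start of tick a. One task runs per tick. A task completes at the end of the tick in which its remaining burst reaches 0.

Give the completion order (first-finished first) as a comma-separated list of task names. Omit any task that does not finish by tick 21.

completion order = E, H, B

t=0: vr[B=0 H=0] → run B
t=1: vr[B=1024/423 E=0 H=0] → run E
t=2: vr[B=1024/423 E=512/793 H=0] → run H
t=3: vr[B=1024/423 E=512/793 H=512/263] → run E
t=4: vr[B=1024/423 E=1024/793 H=512/263] → run E
t=5: vr[B=1024/423 E=1536/793 H=512/263] → run E
t=6: vr[B=1024/423 E=2048/793 H=512/263] → run H
t=7: vr[B=1024/423 E=2048/793 H=1024/263] → run B
t=8: vr[B=2048/423 E=2048/793 H=1024/263] → run E
t=9: vr[B=2048/423 E=2560/793 H=1024/263] → run E
t=10: vr[B=2048/423 H=1024/263] → run H
t=11: vr[B=2048/423 H=1536/263] → run B
t=12: vr[B=1024/141 H=1536/263] → run H
t=13: vr[B=1024/141 H=2048/263] → run B
t=14: vr[B=4096/423 H=2048/263] → run H
t=15: vr[B=4096/423 H=2560/263] → run B
t=16: vr[B=5120/423 H=2560/263] → run H
t=17: vr[B=5120/423 H=3072/263] → run H
t=18: vr[B=5120/423] → run B
t=19: vr[B=2048/141] → run B
t=20: vr[B=7168/423] → run B
t=21: (idle)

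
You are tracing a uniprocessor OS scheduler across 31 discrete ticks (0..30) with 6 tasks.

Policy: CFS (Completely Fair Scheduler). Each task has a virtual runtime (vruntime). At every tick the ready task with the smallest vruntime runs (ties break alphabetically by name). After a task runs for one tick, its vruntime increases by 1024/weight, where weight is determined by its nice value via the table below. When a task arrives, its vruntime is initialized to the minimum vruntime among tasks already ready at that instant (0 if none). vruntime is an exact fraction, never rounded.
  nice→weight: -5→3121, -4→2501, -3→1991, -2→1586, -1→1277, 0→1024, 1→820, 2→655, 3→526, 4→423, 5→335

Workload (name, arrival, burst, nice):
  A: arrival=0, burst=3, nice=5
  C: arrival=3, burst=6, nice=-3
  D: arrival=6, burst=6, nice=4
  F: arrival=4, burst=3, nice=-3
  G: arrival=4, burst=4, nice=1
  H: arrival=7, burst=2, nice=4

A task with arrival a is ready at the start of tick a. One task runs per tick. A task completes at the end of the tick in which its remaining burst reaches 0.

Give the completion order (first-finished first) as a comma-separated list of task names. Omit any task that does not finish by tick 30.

t=0: vr[A=0] → run A
t=1: vr[A=1024/335] → run A
t=2: vr[A=2048/335] → run A
t=3: vr[C=0] → run C
t=4: vr[C=1024/1991 F=1024/1991 G=1024/1991] → run C
t=5: vr[C=2048/1991 F=1024/1991 G=1024/1991] → run F
t=6: vr[C=2048/1991 D=1024/1991 F=2048/1991 G=1024/1991] → run D
t=7: vr[C=2048/1991 D=2471936/842193 F=2048/1991 G=1024/1991 H=1024/1991] → run G
t=8: vr[C=2048/1991 D=2471936/842193 F=2048/1991 G=719616/408155 H=1024/1991] → run H
t=9: vr[C=2048/1991 D=2471936/842193 F=2048/1991 G=719616/408155 H=2471936/842193] → run C
t=10: vr[C=3072/1991 D=2471936/842193 F=2048/1991 G=719616/408155 H=2471936/842193] → run F
t=11: vr[C=3072/1991 D=2471936/842193 F=3072/1991 G=719616/408155 H=2471936/842193] → run C
t=12: vr[C=4096/1991 D=2471936/842193 F=3072/1991 G=719616/408155 H=2471936/842193] → run F
t=13: vr[C=4096/1991 D=2471936/842193 G=719616/408155 H=2471936/842193] → run G
t=14: vr[C=4096/1991 D=2471936/842193 G=1229312/408155 H=2471936/842193] → run C
t=15: vr[C=5120/1991 D=2471936/842193 G=1229312/408155 H=2471936/842193] → run C
t=16: vr[D=2471936/842193 G=1229312/408155 H=2471936/842193] → run D
t=17: vr[D=4510720/842193 G=1229312/408155 H=2471936/842193] → run H
t=18: vr[D=4510720/842193 G=1229312/408155] → run G
t=19: vr[D=4510720/842193 G=1739008/408155] → run G
t=20: vr[D=4510720/842193] → run D
t=21: vr[D=2183168/280731] → run D
t=22: vr[D=8588288/842193] → run D
t=23: vr[D=10627072/842193] → run D
t=24: (idle)
t=25: (idle)
t=26: (idle)
t=27: (idle)
t=28: (idle)
t=29: (idle)
t=30: (idle)

completion order = A, F, C, H, G, D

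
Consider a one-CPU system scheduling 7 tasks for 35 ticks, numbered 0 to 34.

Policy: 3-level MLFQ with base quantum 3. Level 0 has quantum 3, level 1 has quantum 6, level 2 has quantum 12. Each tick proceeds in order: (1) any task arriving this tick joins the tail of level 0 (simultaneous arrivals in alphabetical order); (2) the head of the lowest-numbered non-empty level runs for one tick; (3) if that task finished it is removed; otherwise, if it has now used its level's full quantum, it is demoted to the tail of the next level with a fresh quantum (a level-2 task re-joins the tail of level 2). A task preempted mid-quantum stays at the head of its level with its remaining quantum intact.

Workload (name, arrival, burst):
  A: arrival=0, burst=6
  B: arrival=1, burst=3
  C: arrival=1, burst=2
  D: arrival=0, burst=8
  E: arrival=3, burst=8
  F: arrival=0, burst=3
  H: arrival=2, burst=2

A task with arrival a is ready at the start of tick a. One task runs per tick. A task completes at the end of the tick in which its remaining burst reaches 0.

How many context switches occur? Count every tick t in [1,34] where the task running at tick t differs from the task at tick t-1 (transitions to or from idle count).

t=0: L0/L1/L2 = ADF/-/- → run A
t=1: L0/L1/L2 = ADFBC/-/- → run A
t=2: L0/L1/L2 = ADFBCH/-/- → run A
t=3: L0/L1/L2 = DFBCHE/A/- → run D
t=4: L0/L1/L2 = DFBCHE/A/- → run D
t=5: L0/L1/L2 = DFBCHE/A/- → run D
t=6: L0/L1/L2 = FBCHE/AD/- → run F
t=7: L0/L1/L2 = FBCHE/AD/- → run F
t=8: L0/L1/L2 = FBCHE/AD/- → run F
t=9: L0/L1/L2 = BCHE/AD/- → run B
t=10: L0/L1/L2 = BCHE/AD/- → run B
t=11: L0/L1/L2 = BCHE/AD/- → run B
t=12: L0/L1/L2 = CHE/AD/- → run C
t=13: L0/L1/L2 = CHE/AD/- → run C
t=14: L0/L1/L2 = HE/AD/- → run H
t=15: L0/L1/L2 = HE/AD/- → run H
t=16: L0/L1/L2 = E/AD/- → run E
t=17: L0/L1/L2 = E/AD/- → run E
t=18: L0/L1/L2 = E/AD/- → run E
t=19: L0/L1/L2 = -/ADE/- → run A
t=20: L0/L1/L2 = -/ADE/- → run A
t=21: L0/L1/L2 = -/ADE/- → run A
t=22: L0/L1/L2 = -/DE/- → run D
t=23: L0/L1/L2 = -/DE/- → run D
t=24: L0/L1/L2 = -/DE/- → run D
t=25: L0/L1/L2 = -/DE/- → run D
t=26: L0/L1/L2 = -/DE/- → run D
t=27: L0/L1/L2 = -/E/- → run E
t=28: L0/L1/L2 = -/E/- → run E
t=29: L0/L1/L2 = -/E/- → run E
t=30: L0/L1/L2 = -/E/- → run E
t=31: L0/L1/L2 = -/E/- → run E
t=32: (idle)
t=33: (idle)
t=34: (idle)

context switches = 10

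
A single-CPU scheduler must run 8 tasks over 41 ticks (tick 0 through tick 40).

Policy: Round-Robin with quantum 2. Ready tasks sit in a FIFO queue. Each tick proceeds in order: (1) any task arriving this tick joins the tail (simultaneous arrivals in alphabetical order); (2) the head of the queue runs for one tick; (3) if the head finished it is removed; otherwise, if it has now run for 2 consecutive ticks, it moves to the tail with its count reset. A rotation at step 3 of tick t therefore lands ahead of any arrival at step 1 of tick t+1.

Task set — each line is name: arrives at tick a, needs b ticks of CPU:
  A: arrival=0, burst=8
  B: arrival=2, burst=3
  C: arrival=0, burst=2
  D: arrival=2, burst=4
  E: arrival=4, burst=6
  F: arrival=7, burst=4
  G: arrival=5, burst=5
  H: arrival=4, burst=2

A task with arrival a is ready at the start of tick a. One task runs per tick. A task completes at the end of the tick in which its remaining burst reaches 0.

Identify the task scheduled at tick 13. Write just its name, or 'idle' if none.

t=0: queue=[A,C] q_used=0 → run A
t=1: queue=[A,C] q_used=1 → run A
t=2: queue=[C,A,B,D] q_used=0 → run C
t=3: queue=[C,A,B,D] q_used=1 → run C
t=4: queue=[A,B,D,E,H] q_used=0 → run A
t=5: queue=[A,B,D,E,H,G] q_used=1 → run A
t=6: queue=[B,D,E,H,G,A] q_used=0 → run B
t=7: queue=[B,D,E,H,G,A,F] q_used=1 → run B
t=8: queue=[D,E,H,G,A,F,B] q_used=0 → run D
t=9: queue=[D,E,H,G,A,F,B] q_used=1 → run D
t=10: queue=[E,H,G,A,F,B,D] q_used=0 → run E
t=11: queue=[E,H,G,A,F,B,D] q_used=1 → run E
t=12: queue=[H,G,A,F,B,D,E] q_used=0 → run H
t=13: queue=[H,G,A,F,B,D,E] q_used=1 → run H
t=14: queue=[G,A,F,B,D,E] q_used=0 → run G
t=15: queue=[G,A,F,B,D,E] q_used=1 → run G
t=16: queue=[A,F,B,D,E,G] q_used=0 → run A
t=17: queue=[A,F,B,D,E,G] q_used=1 → run A
t=18: queue=[F,B,D,E,G,A] q_used=0 → run F
t=19: queue=[F,B,D,E,G,A] q_used=1 → run F
t=20: queue=[B,D,E,G,A,F] q_used=0 → run B
t=21: queue=[D,E,G,A,F] q_used=0 → run D
t=22: queue=[D,E,G,A,F] q_used=1 → run D
t=23: queue=[E,G,A,F] q_used=0 → run E
t=24: queue=[E,G,A,F] q_used=1 → run E
t=25: queue=[G,A,F,E] q_used=0 → run G
t=26: queue=[G,A,F,E] q_used=1 → run G
t=27: queue=[A,F,E,G] q_used=0 → run A
t=28: queue=[A,F,E,G] q_used=1 → run A
t=29: queue=[F,E,G] q_used=0 → run F
t=30: queue=[F,E,G] q_used=1 → run F
t=31: queue=[E,G] q_used=0 → run E
t=32: queue=[E,G] q_used=1 → run E
t=33: queue=[G] q_used=0 → run G
t=34: (idle)
t=35: (idle)
t=36: (idle)
t=37: (idle)
t=38: (idle)
t=39: (idle)
t=40: (idle)

running at tick 13 = H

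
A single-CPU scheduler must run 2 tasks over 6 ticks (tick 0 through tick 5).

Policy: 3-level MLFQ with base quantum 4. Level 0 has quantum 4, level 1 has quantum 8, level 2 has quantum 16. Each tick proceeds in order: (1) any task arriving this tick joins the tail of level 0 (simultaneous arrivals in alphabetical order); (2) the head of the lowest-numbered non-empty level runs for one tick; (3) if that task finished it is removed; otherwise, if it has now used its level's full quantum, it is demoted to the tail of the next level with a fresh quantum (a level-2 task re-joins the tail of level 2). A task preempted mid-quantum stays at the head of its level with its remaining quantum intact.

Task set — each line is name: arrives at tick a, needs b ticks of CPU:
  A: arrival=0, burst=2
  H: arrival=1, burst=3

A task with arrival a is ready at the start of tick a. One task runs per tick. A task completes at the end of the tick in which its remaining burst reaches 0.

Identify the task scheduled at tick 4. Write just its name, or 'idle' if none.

t=0: L0/L1/L2 = A/-/- → run A
t=1: L0/L1/L2 = AH/-/- → run A
t=2: L0/L1/L2 = H/-/- → run H
t=3: L0/L1/L2 = H/-/- → run H
t=4: L0/L1/L2 = H/-/- → run H
t=5: (idle)

running at tick 4 = H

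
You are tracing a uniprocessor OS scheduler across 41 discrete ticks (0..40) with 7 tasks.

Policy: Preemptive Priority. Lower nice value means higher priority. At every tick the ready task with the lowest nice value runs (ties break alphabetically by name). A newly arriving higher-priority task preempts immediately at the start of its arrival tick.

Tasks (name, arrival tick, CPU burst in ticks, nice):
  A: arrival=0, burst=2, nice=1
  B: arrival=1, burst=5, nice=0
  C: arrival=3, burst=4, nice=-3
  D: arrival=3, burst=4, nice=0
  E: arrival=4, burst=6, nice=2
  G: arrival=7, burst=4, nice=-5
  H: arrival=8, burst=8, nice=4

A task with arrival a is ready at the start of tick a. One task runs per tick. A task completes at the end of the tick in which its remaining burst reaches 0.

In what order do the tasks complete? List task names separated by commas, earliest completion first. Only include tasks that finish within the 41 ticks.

completion order = C, G, B, D, A, E, H

t=0: ready={A} → run A
t=1: ready={A,B} → run B
t=2: ready={A,B} → run B
t=3: ready={A,B,C,D} → run C
t=4: ready={A,B,C,D,E} → run C
t=5: ready={A,B,C,D,E} → run C
t=6: ready={A,B,C,D,E} → run C
t=7: ready={A,B,D,E,G} → run G
t=8: ready={A,B,D,E,G,H} → run G
t=9: ready={A,B,D,E,G,H} → run G
t=10: ready={A,B,D,E,G,H} → run G
t=11: ready={A,B,D,E,H} → run B
t=12: ready={A,B,D,E,H} → run B
t=13: ready={A,B,D,E,H} → run B
t=14: ready={A,D,E,H} → run D
t=15: ready={A,D,E,H} → run D
t=16: ready={A,D,E,H} → run D
t=17: ready={A,D,E,H} → run D
t=18: ready={A,E,H} → run A
t=19: ready={E,H} → run E
t=20: ready={E,H} → run E
t=21: ready={E,H} → run E
t=22: ready={E,H} → run E
t=23: ready={E,H} → run E
t=24: ready={E,H} → run E
t=25: ready={H} → run H
t=26: ready={H} → run H
t=27: ready={H} → run H
t=28: ready={H} → run H
t=29: ready={H} → run H
t=30: ready={H} → run H
t=31: ready={H} → run H
t=32: ready={H} → run H
t=33: (idle)
t=34: (idle)
t=35: (idle)
t=36: (idle)
t=37: (idle)
t=38: (idle)
t=39: (idle)
t=40: (idle)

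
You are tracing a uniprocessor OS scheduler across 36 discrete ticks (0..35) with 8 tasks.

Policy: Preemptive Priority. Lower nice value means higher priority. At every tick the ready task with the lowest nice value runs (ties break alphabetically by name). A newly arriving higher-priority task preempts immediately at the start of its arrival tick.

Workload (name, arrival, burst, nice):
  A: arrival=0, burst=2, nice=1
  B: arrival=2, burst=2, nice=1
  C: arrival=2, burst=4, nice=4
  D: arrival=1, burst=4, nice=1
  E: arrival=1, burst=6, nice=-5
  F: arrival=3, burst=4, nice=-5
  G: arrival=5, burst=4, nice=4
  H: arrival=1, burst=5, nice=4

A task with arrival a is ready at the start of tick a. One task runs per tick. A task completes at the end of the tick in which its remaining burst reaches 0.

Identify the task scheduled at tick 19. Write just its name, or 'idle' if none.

t=0: ready={A} → run A
t=1: ready={A,D,E,H} → run E
t=2: ready={A,B,C,D,E,H} → run E
t=3: ready={A,B,C,D,E,F,H} → run E
t=4: ready={A,B,C,D,E,F,H} → run E
t=5: ready={A,B,C,D,E,F,G,H} → run E
t=6: ready={A,B,C,D,E,F,G,H} → run E
t=7: ready={A,B,C,D,F,G,H} → run F
t=8: ready={A,B,C,D,F,G,H} → run F
t=9: ready={A,B,C,D,F,G,H} → run F
t=10: ready={A,B,C,D,F,G,H} → run F
t=11: ready={A,B,C,D,G,H} → run A
t=12: ready={B,C,D,G,H} → run B
t=13: ready={B,C,D,G,H} → run B
t=14: ready={C,D,G,H} → run D
t=15: ready={C,D,G,H} → run D
t=16: ready={C,D,G,H} → run D
t=17: ready={C,D,G,H} → run D
t=18: ready={C,G,H} → run C
t=19: ready={C,G,H} → run C
t=20: ready={C,G,H} → run C
t=21: ready={C,G,H} → run C
t=22: ready={G,H} → run G
t=23: ready={G,H} → run G
t=24: ready={G,H} → run G
t=25: ready={G,H} → run G
t=26: ready={H} → run H
t=27: ready={H} → run H
t=28: ready={H} → run H
t=29: ready={H} → run H
t=30: ready={H} → run H
t=31: (idle)
t=32: (idle)
t=33: (idle)
t=34: (idle)
t=35: (idle)

running at tick 19 = C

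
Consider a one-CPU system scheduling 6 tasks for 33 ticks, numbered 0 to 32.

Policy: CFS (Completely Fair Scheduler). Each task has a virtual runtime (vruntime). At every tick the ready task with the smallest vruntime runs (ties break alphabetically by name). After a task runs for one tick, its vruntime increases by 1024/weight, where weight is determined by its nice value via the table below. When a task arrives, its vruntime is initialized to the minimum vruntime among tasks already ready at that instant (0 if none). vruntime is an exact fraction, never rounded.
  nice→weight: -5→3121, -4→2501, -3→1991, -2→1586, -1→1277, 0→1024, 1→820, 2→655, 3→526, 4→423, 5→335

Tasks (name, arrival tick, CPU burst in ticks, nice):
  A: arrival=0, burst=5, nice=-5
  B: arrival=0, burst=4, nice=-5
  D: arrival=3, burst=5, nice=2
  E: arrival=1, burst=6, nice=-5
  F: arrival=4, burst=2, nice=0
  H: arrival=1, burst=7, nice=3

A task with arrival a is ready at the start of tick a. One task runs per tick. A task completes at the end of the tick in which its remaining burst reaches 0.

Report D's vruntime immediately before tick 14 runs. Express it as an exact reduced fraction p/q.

t=0: vr[A=0 B=0] → run A
t=1: vr[A=1024/3121 B=0 E=0 H=0] → run B
t=2: vr[A=1024/3121 B=1024/3121 E=0 H=0] → run E
t=3: vr[A=1024/3121 B=1024/3121 D=0 E=1024/3121 H=0] → run D
t=4: vr[A=1024/3121 B=1024/3121 D=1024/655 E=1024/3121 F=0 H=0] → run F
t=5: vr[A=1024/3121 B=1024/3121 D=1024/655 E=1024/3121 F=1 H=0] → run H
t=6: vr[A=1024/3121 B=1024/3121 D=1024/655 E=1024/3121 F=1 H=512/263] → run A
t=7: vr[A=2048/3121 B=1024/3121 D=1024/655 E=1024/3121 F=1 H=512/263] → run B
t=8: vr[A=2048/3121 B=2048/3121 D=1024/655 E=1024/3121 F=1 H=512/263] → run E
t=9: vr[A=2048/3121 B=2048/3121 D=1024/655 E=2048/3121 F=1 H=512/263] → run A
t=10: vr[A=3072/3121 B=2048/3121 D=1024/655 E=2048/3121 F=1 H=512/263] → run B
t=11: vr[A=3072/3121 B=3072/3121 D=1024/655 E=2048/3121 F=1 H=512/263] → run E
t=12: vr[A=3072/3121 B=3072/3121 D=1024/655 E=3072/3121 F=1 H=512/263] → run A
t=13: vr[A=4096/3121 B=3072/3121 D=1024/655 E=3072/3121 F=1 H=512/263] → run B
t=14: vr[A=4096/3121 D=1024/655 E=3072/3121 F=1 H=512/263] → run E
t=15: vr[A=4096/3121 D=1024/655 E=4096/3121 F=1 H=512/263] → run F
t=16: vr[A=4096/3121 D=1024/655 E=4096/3121 H=512/263] → run A
t=17: vr[D=1024/655 E=4096/3121 H=512/263] → run E
t=18: vr[D=1024/655 E=5120/3121 H=512/263] → run D
t=19: vr[D=2048/655 E=5120/3121 H=512/263] → run E
t=20: vr[D=2048/655 H=512/263] → run H
t=21: vr[D=2048/655 H=1024/263] → run D
t=22: vr[D=3072/655 H=1024/263] → run H
t=23: vr[D=3072/655 H=1536/263] → run D
t=24: vr[D=4096/655 H=1536/263] → run H
t=25: vr[D=4096/655 H=2048/263] → run D
t=26: vr[H=2048/263] → run H
t=27: vr[H=2560/263] → run H
t=28: vr[H=3072/263] → run H
t=29: (idle)
t=30: (idle)
t=31: (idle)
t=32: (idle)

vruntime(D, start of tick 14) = 1024/655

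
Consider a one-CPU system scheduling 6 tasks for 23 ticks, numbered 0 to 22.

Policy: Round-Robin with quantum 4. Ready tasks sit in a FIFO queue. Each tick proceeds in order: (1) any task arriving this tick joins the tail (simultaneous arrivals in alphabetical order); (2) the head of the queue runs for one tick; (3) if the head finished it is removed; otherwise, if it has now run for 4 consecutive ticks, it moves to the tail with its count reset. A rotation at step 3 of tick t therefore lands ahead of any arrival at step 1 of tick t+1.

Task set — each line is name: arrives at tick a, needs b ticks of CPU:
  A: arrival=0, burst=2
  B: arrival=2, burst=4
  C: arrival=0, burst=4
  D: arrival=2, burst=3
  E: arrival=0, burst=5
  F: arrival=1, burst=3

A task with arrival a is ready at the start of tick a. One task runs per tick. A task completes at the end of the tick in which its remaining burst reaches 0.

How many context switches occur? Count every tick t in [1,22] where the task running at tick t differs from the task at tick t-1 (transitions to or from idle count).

t=0: queue=[A,C,E] q_used=0 → run A
t=1: queue=[A,C,E,F] q_used=1 → run A
t=2: queue=[C,E,F,B,D] q_used=0 → run C
t=3: queue=[C,E,F,B,D] q_used=1 → run C
t=4: queue=[C,E,F,B,D] q_used=2 → run C
t=5: queue=[C,E,F,B,D] q_used=3 → run C
t=6: queue=[E,F,B,D] q_used=0 → run E
t=7: queue=[E,F,B,D] q_used=1 → run E
t=8: queue=[E,F,B,D] q_used=2 → run E
t=9: queue=[E,F,B,D] q_used=3 → run E
t=10: queue=[F,B,D,E] q_used=0 → run F
t=11: queue=[F,B,D,E] q_used=1 → run F
t=12: queue=[F,B,D,E] q_used=2 → run F
t=13: queue=[B,D,E] q_used=0 → run B
t=14: queue=[B,D,E] q_used=1 → run B
t=15: queue=[B,D,E] q_used=2 → run B
t=16: queue=[B,D,E] q_used=3 → run B
t=17: queue=[D,E] q_used=0 → run D
t=18: queue=[D,E] q_used=1 → run D
t=19: queue=[D,E] q_used=2 → run D
t=20: queue=[E] q_used=0 → run E
t=21: (idle)
t=22: (idle)

context switches = 7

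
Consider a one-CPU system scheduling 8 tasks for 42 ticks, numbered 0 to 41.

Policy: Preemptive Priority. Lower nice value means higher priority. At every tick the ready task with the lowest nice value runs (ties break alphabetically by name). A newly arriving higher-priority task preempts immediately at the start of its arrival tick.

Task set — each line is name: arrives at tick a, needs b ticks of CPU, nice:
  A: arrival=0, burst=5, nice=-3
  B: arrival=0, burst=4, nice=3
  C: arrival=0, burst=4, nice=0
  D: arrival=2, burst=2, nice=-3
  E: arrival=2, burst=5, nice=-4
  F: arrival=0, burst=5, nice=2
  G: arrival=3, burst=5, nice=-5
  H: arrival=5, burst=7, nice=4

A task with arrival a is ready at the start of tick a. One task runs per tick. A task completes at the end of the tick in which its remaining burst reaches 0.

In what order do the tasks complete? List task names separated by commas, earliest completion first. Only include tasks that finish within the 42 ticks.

t=0: ready={A,B,C,F} → run A
t=1: ready={A,B,C,F} → run A
t=2: ready={A,B,C,D,E,F} → run E
t=3: ready={A,B,C,D,E,F,G} → run G
t=4: ready={A,B,C,D,E,F,G} → run G
t=5: ready={A,B,C,D,E,F,G,H} → run G
t=6: ready={A,B,C,D,E,F,G,H} → run G
t=7: ready={A,B,C,D,E,F,G,H} → run G
t=8: ready={A,B,C,D,E,F,H} → run E
t=9: ready={A,B,C,D,E,F,H} → run E
t=10: ready={A,B,C,D,E,F,H} → run E
t=11: ready={A,B,C,D,E,F,H} → run E
t=12: ready={A,B,C,D,F,H} → run A
t=13: ready={A,B,C,D,F,H} → run A
t=14: ready={A,B,C,D,F,H} → run A
t=15: ready={B,C,D,F,H} → run D
t=16: ready={B,C,D,F,H} → run D
t=17: ready={B,C,F,H} → run C
t=18: ready={B,C,F,H} → run C
t=19: ready={B,C,F,H} → run C
t=20: ready={B,C,F,H} → run C
t=21: ready={B,F,H} → run F
t=22: ready={B,F,H} → run F
t=23: ready={B,F,H} → run F
t=24: ready={B,F,H} → run F
t=25: ready={B,F,H} → run F
t=26: ready={B,H} → run B
t=27: ready={B,H} → run B
t=28: ready={B,H} → run B
t=29: ready={B,H} → run B
t=30: ready={H} → run H
t=31: ready={H} → run H
t=32: ready={H} → run H
t=33: ready={H} → run H
t=34: ready={H} → run H
t=35: ready={H} → run H
t=36: ready={H} → run H
t=37: (idle)
t=38: (idle)
t=39: (idle)
t=40: (idle)
t=41: (idle)

completion order = G, E, A, D, C, F, B, H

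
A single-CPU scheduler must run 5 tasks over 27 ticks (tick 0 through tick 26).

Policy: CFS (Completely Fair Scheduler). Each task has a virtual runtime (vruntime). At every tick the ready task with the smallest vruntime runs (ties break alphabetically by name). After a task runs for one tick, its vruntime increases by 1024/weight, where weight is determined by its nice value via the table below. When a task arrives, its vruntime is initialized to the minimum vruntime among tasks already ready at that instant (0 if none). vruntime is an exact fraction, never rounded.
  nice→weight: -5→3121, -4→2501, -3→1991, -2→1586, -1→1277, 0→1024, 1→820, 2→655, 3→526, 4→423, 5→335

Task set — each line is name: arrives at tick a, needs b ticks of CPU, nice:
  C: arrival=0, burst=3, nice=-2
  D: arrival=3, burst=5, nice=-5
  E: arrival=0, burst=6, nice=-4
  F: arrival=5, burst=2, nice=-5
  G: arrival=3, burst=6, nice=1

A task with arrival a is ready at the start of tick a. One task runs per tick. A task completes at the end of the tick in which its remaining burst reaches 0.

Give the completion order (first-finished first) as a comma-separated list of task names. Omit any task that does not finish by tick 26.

t=0: vr[C=0 E=0] → run C
t=1: vr[C=512/793 E=0] → run E
t=2: vr[C=512/793 E=1024/2501] → run E
t=3: vr[C=512/793 D=512/793 E=2048/2501 G=512/793] → run C
t=4: vr[C=1024/793 D=512/793 E=2048/2501 G=512/793] → run D
t=5: vr[C=1024/793 D=2409984/2474953 E=2048/2501 F=512/793 G=512/793] → run F
t=6: vr[C=1024/793 D=2409984/2474953 E=2048/2501 F=2409984/2474953 G=512/793] → run G
t=7: vr[C=1024/793 D=2409984/2474953 E=2048/2501 F=2409984/2474953 G=307968/162565] → run E
t=8: vr[C=1024/793 D=2409984/2474953 E=3072/2501 F=2409984/2474953 G=307968/162565] → run D
t=9: vr[C=1024/793 D=3222016/2474953 E=3072/2501 F=2409984/2474953 G=307968/162565] → run F
t=10: vr[C=1024/793 D=3222016/2474953 E=3072/2501 G=307968/162565] → run E
t=11: vr[C=1024/793 D=3222016/2474953 E=4096/2501 G=307968/162565] → run C
t=12: vr[D=3222016/2474953 E=4096/2501 G=307968/162565] → run D
t=13: vr[D=4034048/2474953 E=4096/2501 G=307968/162565] → run D
t=14: vr[D=4846080/2474953 E=4096/2501 G=307968/162565] → run E
t=15: vr[D=4846080/2474953 E=5120/2501 G=307968/162565] → run G
t=16: vr[D=4846080/2474953 E=5120/2501 G=510976/162565] → run D
t=17: vr[E=5120/2501 G=510976/162565] → run E
t=18: vr[G=510976/162565] → run G
t=19: vr[G=713984/162565] → run G
t=20: vr[G=916992/162565] → run G
t=21: vr[G=224000/32513] → run G
t=22: (idle)
t=23: (idle)
t=24: (idle)
t=25: (idle)
t=26: (idle)

completion order = F, C, D, E, G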